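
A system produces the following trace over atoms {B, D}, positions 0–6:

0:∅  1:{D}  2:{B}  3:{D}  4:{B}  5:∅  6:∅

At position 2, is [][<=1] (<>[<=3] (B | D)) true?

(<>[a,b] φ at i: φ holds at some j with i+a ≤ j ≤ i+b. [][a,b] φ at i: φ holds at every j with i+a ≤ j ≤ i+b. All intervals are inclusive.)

Holds

Check <>[<=3] (B | D) at every j in [2,3]:
  j=2: holds (witness at 2)
  j=3: holds (witness at 3)
All positions satisfy it → formula holds.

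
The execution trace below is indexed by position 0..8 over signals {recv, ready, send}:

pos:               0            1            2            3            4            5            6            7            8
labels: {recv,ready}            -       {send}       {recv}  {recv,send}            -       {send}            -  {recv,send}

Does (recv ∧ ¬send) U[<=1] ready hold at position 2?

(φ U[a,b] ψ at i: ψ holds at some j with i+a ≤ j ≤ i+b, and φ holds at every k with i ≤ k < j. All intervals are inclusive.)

Need some j in [2,3] with ready, and (recv ∧ ¬send) at every k in [2,j-1].
  j=2: ready false.
  j=3: ready false.
No j in the window works → until fails.

Does not hold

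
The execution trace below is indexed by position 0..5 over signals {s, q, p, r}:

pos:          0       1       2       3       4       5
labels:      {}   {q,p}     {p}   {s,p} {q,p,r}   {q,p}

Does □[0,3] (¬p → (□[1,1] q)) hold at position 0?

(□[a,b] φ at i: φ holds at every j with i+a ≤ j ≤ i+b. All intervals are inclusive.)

True

Check (¬p → (□[1,1] q)) at every j in [0,3]:
  j=0: antecedent true; consequent holds on [1,1] → ✓
  j=1: antecedent false → ✓
  j=2: antecedent false → ✓
  j=3: antecedent false → ✓
All positions satisfy it → formula holds.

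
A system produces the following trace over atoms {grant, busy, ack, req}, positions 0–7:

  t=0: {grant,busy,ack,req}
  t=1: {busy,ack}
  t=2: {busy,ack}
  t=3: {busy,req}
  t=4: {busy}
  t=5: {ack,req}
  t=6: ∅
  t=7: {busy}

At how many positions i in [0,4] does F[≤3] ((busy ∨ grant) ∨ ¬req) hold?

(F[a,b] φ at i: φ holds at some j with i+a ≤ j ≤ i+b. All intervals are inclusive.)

5

Evaluate at each i in [0,4]:
  i=0: ✓ (witness j=0)
  i=1: ✓ (witness j=1)
  i=2: ✓ (witness j=2)
  i=3: ✓ (witness j=3)
  i=4: ✓ (witness j=4)
Positions where it holds: {0, 1, 2, 3, 4} → 5.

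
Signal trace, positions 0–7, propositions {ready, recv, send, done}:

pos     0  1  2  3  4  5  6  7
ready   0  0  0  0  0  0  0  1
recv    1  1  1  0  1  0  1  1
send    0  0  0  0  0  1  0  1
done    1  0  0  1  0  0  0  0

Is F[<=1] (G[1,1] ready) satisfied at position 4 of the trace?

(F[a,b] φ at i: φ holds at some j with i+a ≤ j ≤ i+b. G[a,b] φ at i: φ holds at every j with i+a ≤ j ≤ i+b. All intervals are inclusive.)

No

Check G[1,1] ready at each j in [4,5]:
  j=4: fails at 5
  j=5: fails at 6
No position in the window satisfies it → formula fails.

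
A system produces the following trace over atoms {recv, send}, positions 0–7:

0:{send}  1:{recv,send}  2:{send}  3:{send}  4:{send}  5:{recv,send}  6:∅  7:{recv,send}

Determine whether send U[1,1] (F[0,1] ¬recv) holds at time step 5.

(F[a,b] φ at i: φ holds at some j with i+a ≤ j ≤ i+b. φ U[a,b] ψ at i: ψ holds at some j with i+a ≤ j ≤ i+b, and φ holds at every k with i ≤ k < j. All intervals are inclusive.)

Yes

Need some j in [6,6] with F[0,1] ¬recv, and send at every k in [5,j-1].
  j=6: F[0,1] ¬recv holds; send holds at every k in [5,5] → satisfied.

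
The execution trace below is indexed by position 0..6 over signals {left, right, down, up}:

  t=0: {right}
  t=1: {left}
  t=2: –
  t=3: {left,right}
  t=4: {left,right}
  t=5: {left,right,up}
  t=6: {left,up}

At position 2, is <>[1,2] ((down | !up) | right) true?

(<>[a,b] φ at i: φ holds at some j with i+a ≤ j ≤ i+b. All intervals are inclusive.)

Yes

Check ((down | !up) | right) at each j in [3,4]:
  j=3: true
  j=4: true
Found at j=3 → formula holds.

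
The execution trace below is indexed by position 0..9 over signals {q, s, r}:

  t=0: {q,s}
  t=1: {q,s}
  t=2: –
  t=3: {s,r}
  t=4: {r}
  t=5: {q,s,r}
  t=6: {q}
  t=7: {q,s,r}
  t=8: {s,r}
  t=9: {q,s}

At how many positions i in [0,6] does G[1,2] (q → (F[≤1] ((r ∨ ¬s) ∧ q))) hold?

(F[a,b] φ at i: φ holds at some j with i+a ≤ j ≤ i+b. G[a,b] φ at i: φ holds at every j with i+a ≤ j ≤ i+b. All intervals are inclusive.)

Evaluate at each i in [0,6]:
  i=0: ✗ (fails at j=1)
  i=1: ✓ (all of [2,3])
  i=2: ✓ (all of [3,4])
  i=3: ✓ (all of [4,5])
  i=4: ✓ (all of [5,6])
  i=5: ✓ (all of [6,7])
  i=6: ✓ (all of [7,8])
Positions where it holds: {1, 2, 3, 4, 5, 6} → 6.

6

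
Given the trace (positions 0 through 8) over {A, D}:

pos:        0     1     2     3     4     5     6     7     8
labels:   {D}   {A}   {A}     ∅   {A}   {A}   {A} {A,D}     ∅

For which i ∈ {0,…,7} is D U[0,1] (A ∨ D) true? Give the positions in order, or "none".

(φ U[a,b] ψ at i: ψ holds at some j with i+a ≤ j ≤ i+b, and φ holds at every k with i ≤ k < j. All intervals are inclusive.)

0, 1, 2, 4, 5, 6, 7

Evaluate at each i in [0,7]:
  i=0: ✓ (rhs at j=0)
  i=1: ✓ (rhs at j=1)
  i=2: ✓ (rhs at j=2)
  i=3: ✗ (lhs fails at k=3 before rhs at j=4)
  i=4: ✓ (rhs at j=4)
  i=5: ✓ (rhs at j=5)
  i=6: ✓ (rhs at j=6)
  i=7: ✓ (rhs at j=7)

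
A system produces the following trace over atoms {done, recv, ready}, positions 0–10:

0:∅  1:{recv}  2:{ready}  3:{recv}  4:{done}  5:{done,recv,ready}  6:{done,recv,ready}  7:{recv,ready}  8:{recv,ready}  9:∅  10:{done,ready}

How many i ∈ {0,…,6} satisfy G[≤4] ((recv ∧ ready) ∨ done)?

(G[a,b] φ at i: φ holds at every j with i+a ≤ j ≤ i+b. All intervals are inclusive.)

1

Evaluate at each i in [0,6]:
  i=0: ✗ (fails at j=0)
  i=1: ✗ (fails at j=1)
  i=2: ✗ (fails at j=2)
  i=3: ✗ (fails at j=3)
  i=4: ✓ (all of [4,8])
  i=5: ✗ (fails at j=9)
  i=6: ✗ (fails at j=9)
Positions where it holds: {4} → 1.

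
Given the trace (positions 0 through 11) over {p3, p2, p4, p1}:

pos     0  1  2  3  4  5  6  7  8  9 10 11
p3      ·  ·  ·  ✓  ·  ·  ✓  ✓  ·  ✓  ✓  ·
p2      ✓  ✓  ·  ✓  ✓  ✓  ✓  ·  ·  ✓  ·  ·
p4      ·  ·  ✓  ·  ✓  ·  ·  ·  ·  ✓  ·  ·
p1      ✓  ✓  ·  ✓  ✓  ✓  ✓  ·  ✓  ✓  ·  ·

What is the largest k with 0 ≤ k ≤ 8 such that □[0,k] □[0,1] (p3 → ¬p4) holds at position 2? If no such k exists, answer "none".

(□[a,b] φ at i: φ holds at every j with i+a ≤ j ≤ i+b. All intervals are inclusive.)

□[0,1] (p3 → ¬p4) must hold from j=2 onward; find where it first fails.
  j=2: holds
  j=3: holds
  j=4: holds
  j=5: holds
  j=6: holds
  j=7: holds
  j=8: fails
Holds on [2,7], so largest k = 5.

5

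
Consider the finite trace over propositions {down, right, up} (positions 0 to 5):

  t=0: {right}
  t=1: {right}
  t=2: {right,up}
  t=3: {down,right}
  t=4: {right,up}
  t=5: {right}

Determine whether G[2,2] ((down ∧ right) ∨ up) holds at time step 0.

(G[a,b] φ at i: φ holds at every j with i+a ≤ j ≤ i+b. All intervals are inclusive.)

Yes

Check ((down ∧ right) ∨ up) at every j in [2,2]:
  j=2: true
All positions satisfy it → formula holds.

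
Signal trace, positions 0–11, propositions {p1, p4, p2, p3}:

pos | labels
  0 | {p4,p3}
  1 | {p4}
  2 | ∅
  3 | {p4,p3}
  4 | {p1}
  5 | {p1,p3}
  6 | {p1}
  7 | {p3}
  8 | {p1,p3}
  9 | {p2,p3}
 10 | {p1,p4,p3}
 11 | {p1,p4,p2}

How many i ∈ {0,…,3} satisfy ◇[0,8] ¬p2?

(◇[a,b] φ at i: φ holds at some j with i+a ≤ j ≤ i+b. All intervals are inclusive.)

4

Evaluate at each i in [0,3]:
  i=0: ✓ (witness j=0)
  i=1: ✓ (witness j=1)
  i=2: ✓ (witness j=2)
  i=3: ✓ (witness j=3)
Positions where it holds: {0, 1, 2, 3} → 4.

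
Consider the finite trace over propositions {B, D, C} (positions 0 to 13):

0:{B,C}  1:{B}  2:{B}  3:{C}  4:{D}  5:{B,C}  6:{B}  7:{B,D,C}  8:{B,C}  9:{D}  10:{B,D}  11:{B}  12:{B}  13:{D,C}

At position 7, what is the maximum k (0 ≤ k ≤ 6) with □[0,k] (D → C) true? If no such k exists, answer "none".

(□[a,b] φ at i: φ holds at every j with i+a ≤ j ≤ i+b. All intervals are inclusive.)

1

(D → C) must hold from j=7 onward; find where it first fails.
  j=7: holds
  j=8: holds
  j=9: fails
Holds on [7,8], so largest k = 1.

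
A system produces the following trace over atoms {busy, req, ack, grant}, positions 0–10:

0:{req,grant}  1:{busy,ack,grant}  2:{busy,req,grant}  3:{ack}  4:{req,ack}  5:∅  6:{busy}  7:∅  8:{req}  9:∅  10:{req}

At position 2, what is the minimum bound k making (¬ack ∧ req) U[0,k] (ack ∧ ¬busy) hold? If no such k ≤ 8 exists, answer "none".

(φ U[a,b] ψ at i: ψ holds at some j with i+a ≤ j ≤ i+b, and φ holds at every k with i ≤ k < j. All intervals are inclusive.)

Need earliest j ≥ 2 with (ack ∧ ¬busy), and (¬ack ∧ req) at every k in [2,j-1].
  j=2: rhs fails.
  j=3: rhs holds; lhs holds on [2,2]. k = 1.

1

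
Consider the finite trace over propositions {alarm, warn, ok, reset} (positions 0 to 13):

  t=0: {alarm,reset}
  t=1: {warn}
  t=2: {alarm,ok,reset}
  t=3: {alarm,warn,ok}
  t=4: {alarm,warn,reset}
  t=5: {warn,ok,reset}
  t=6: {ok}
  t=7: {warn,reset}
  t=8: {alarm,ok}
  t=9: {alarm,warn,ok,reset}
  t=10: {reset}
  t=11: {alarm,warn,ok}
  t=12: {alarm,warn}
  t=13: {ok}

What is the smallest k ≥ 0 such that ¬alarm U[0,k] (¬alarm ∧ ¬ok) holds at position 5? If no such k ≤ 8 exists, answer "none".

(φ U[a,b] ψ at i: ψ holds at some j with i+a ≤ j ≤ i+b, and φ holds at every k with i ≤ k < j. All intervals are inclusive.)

Need earliest j ≥ 5 with (¬alarm ∧ ¬ok), and ¬alarm at every k in [5,j-1].
  j=5: rhs fails.
  j=6: rhs fails.
  j=7: rhs holds; lhs holds on [5,6]. k = 2.

2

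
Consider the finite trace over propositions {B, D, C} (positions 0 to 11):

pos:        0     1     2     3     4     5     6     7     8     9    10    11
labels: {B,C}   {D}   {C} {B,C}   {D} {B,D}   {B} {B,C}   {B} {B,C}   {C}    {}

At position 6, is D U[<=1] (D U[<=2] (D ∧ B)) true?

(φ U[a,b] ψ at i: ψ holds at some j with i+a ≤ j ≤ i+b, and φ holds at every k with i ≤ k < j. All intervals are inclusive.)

No

Need some j in [6,7] with (D U[<=2] (D ∧ B)), and D at every k in [6,j-1].
  j=6: (D U[<=2] (D ∧ B)) — fails.
  j=7: (D U[<=2] (D ∧ B)) — fails.
No j in the window works → until fails.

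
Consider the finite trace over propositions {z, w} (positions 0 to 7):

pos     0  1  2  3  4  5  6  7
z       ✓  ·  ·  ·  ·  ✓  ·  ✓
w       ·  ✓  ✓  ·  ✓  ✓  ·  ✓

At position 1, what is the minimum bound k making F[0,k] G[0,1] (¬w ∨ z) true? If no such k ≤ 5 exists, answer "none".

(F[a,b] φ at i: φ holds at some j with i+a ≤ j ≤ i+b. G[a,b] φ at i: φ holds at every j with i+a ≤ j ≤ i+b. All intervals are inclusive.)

Scan j = 1,2,… for G[0,1] (¬w ∨ z):
  j=1: fails
  j=2: fails
  j=3: fails
  j=4: fails
  j=5: holds
First hit at j=5, so smallest k = 5-1 = 4.

4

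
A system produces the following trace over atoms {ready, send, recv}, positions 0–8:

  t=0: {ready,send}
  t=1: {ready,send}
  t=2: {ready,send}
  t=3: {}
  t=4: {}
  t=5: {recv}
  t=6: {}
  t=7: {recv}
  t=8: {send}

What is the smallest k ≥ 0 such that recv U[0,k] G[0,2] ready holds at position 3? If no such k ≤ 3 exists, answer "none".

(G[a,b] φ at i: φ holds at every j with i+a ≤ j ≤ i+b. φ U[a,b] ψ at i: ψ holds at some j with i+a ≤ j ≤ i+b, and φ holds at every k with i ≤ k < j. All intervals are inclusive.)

none

Need earliest j ≥ 3 with G[0,2] ready, and recv at every k in [3,j-1].
  j=3: rhs fails.
  j=4: rhs fails.
  j=5: rhs fails.
  j=6: rhs fails.
No witness within the range → none.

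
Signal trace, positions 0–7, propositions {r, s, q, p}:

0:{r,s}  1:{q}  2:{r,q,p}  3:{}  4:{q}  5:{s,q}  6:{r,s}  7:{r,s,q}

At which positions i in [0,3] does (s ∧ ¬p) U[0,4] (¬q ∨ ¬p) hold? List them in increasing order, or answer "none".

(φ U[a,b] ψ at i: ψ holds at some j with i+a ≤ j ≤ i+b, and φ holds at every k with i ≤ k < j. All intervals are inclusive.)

Evaluate at each i in [0,3]:
  i=0: ✓ (rhs at j=0)
  i=1: ✓ (rhs at j=1)
  i=2: ✗ (lhs fails at k=2 before rhs at j=3)
  i=3: ✓ (rhs at j=3)

0, 1, 3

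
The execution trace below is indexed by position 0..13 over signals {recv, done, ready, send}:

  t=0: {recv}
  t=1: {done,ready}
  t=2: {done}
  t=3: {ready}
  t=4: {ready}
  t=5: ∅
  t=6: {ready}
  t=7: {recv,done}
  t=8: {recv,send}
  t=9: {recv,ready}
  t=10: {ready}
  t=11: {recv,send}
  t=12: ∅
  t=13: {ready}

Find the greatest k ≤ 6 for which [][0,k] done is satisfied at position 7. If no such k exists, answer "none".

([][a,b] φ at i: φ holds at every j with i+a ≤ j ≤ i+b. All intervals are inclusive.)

0

done must hold from j=7 onward; find where it first fails.
  j=7: holds
  j=8: fails
Holds on [7,7], so largest k = 0.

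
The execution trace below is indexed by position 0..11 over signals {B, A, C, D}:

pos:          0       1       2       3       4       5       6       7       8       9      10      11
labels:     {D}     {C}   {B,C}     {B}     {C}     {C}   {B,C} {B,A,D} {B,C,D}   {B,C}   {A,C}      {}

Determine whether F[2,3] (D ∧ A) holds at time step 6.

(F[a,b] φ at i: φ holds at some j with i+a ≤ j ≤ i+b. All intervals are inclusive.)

Does not hold

Check (D ∧ A) at each j in [8,9]:
  j=8: false
  j=9: false
No position in the window satisfies it → formula fails.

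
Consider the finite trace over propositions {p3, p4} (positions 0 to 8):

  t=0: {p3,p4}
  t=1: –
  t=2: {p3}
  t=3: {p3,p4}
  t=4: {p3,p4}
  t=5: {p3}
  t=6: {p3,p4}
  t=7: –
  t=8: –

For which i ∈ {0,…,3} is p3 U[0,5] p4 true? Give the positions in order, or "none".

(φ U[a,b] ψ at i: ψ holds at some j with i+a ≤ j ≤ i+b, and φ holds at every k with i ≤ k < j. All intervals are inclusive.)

0, 2, 3

Evaluate at each i in [0,3]:
  i=0: ✓ (rhs at j=0)
  i=1: ✗ (lhs fails at k=1 before rhs at j=3)
  i=2: ✓ (rhs at j=3; lhs holds on [2,2])
  i=3: ✓ (rhs at j=3)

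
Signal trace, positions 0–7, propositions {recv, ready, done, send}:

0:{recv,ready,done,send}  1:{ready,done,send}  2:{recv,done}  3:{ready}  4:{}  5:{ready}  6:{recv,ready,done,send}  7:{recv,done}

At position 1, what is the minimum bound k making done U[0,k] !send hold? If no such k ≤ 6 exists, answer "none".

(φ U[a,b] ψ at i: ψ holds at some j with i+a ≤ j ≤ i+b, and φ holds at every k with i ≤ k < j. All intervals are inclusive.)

Need earliest j ≥ 1 with !send, and done at every k in [1,j-1].
  j=1: rhs fails.
  j=2: rhs holds; lhs holds on [1,1]. k = 1.

1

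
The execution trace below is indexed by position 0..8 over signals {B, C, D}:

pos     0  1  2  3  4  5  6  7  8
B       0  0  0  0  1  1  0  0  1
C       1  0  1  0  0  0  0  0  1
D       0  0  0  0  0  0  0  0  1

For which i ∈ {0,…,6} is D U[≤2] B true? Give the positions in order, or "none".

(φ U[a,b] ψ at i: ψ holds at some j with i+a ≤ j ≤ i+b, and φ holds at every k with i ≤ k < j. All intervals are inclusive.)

Evaluate at each i in [0,6]:
  i=0: ✗ (no rhs in [0,2])
  i=1: ✗ (no rhs in [1,3])
  i=2: ✗ (lhs fails at k=2 before rhs at j=4)
  i=3: ✗ (lhs fails at k=3 before rhs at j=4)
  i=4: ✓ (rhs at j=4)
  i=5: ✓ (rhs at j=5)
  i=6: ✗ (lhs fails at k=6 before rhs at j=8)

4, 5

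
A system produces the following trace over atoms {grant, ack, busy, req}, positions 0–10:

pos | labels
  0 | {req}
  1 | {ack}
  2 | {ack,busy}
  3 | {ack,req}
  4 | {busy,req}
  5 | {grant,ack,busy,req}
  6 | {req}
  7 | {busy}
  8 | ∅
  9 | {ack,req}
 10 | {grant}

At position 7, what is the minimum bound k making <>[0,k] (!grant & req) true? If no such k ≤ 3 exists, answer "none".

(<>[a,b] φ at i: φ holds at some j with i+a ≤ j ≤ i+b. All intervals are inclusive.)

Scan j = 7,8,… for (!grant & req):
  j=7: fails
  j=8: fails
  j=9: holds
First hit at j=9, so smallest k = 9-7 = 2.

2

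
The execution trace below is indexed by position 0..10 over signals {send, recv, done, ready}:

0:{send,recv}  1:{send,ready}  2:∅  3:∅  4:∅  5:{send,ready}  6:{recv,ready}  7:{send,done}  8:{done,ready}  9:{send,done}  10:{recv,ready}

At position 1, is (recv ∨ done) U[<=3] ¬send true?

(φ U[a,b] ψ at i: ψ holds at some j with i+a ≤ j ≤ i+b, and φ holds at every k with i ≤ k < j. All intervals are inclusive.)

No

Need some j in [1,4] with ¬send, and (recv ∨ done) at every k in [1,j-1].
  j=1: ¬send false.
  j=2: ¬send holds, but (recv ∨ done) fails at k=1 → not this j.
  j=3: ¬send holds, but (recv ∨ done) fails at k=1 → not this j.
  j=4: ¬send holds, but (recv ∨ done) fails at k=1 → not this j.
No j in the window works → until fails.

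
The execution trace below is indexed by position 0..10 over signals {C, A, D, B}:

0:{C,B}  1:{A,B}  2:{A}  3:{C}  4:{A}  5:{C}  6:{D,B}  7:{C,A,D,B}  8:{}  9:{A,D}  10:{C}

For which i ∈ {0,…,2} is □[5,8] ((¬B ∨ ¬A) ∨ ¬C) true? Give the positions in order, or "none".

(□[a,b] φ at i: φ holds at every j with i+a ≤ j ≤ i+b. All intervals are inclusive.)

Evaluate at each i in [0,2]:
  i=0: ✗ (fails at j=7)
  i=1: ✗ (fails at j=7)
  i=2: ✗ (fails at j=7)

none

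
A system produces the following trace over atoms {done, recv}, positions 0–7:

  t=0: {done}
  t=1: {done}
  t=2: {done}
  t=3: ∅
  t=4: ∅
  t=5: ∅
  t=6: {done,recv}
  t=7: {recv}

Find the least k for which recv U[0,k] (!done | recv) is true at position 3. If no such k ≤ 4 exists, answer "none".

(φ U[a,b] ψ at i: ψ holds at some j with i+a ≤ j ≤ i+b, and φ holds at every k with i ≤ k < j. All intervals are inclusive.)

0

Need earliest j ≥ 3 with (!done | recv), and recv at every k in [3,j-1].
  j=3: rhs holds (empty prefix). k = 0.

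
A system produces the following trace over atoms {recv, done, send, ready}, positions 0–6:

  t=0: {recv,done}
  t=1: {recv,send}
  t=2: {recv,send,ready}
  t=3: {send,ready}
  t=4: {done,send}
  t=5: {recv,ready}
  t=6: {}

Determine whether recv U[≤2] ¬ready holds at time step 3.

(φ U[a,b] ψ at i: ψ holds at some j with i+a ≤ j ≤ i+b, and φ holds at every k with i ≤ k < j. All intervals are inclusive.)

Need some j in [3,5] with ¬ready, and recv at every k in [3,j-1].
  j=3: ¬ready false.
  j=4: ¬ready holds, but recv fails at k=3 → not this j.
  j=5: ¬ready false.
No j in the window works → until fails.

No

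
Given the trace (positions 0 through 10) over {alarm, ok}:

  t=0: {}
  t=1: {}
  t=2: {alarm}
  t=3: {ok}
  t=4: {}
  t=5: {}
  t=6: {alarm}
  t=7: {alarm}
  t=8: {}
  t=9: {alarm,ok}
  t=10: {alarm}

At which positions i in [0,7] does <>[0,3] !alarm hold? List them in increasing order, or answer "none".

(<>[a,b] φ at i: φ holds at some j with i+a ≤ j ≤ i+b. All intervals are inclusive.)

0, 1, 2, 3, 4, 5, 6, 7

Evaluate at each i in [0,7]:
  i=0: ✓ (witness j=0)
  i=1: ✓ (witness j=1)
  i=2: ✓ (witness j=3)
  i=3: ✓ (witness j=3)
  i=4: ✓ (witness j=4)
  i=5: ✓ (witness j=5)
  i=6: ✓ (witness j=8)
  i=7: ✓ (witness j=8)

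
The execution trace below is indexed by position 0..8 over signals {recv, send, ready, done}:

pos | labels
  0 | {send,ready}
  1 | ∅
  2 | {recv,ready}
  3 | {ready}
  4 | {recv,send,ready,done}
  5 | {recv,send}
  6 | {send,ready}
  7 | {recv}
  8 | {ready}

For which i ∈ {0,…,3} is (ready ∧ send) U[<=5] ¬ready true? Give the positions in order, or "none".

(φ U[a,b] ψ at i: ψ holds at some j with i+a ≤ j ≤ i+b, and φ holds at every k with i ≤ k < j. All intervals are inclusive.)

0, 1

Evaluate at each i in [0,3]:
  i=0: ✓ (rhs at j=1; lhs holds on [0,0])
  i=1: ✓ (rhs at j=1)
  i=2: ✗ (lhs fails at k=2 before rhs at j=5)
  i=3: ✗ (lhs fails at k=3 before rhs at j=5)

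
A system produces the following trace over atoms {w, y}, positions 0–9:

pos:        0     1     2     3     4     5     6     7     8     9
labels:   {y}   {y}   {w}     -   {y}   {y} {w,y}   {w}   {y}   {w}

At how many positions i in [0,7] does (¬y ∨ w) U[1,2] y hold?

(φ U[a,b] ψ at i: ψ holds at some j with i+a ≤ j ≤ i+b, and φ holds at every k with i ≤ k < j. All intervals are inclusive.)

4

Evaluate at each i in [0,7]:
  i=0: ✗ (lhs fails at k=0 before rhs at j=1)
  i=1: ✗ (no rhs in [2,3])
  i=2: ✓ (rhs at j=4; lhs holds on [2,3])
  i=3: ✓ (rhs at j=4; lhs holds on [3,3])
  i=4: ✗ (lhs fails at k=4 before rhs at j=5)
  i=5: ✗ (lhs fails at k=5 before rhs at j=6)
  i=6: ✓ (rhs at j=8; lhs holds on [6,7])
  i=7: ✓ (rhs at j=8; lhs holds on [7,7])
Positions where it holds: {2, 3, 6, 7} → 4.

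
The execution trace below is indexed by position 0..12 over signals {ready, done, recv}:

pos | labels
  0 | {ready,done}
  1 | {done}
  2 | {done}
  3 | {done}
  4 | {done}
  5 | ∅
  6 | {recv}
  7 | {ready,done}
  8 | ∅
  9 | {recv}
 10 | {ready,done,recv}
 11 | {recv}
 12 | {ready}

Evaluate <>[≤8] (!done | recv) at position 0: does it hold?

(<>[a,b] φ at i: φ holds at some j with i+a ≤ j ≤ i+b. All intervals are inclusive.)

Check (!done | recv) at each j in [0,8]:
  j=0: false
  j=1: false
  j=2: false
  j=3: false
  j=4: false
  j=5: true
  j=6: true
  j=7: false
  j=8: true
Found at j=5 → formula holds.

Holds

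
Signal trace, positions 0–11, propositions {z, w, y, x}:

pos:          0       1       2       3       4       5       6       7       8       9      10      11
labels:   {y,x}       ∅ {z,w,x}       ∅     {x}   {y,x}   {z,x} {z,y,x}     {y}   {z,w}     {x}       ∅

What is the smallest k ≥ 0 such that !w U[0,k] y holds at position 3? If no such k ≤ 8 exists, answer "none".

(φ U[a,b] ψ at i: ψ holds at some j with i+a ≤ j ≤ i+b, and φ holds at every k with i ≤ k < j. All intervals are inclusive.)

Need earliest j ≥ 3 with y, and !w at every k in [3,j-1].
  j=3: rhs fails.
  j=4: rhs fails.
  j=5: rhs holds; lhs holds on [3,4]. k = 2.

2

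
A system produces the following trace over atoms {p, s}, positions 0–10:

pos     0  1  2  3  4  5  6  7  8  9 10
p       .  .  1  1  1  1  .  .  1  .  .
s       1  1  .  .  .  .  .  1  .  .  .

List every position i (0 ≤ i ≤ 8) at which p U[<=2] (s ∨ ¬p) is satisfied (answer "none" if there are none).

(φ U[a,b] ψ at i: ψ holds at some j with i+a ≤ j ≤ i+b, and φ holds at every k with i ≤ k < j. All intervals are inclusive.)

0, 1, 4, 5, 6, 7, 8

Evaluate at each i in [0,8]:
  i=0: ✓ (rhs at j=0)
  i=1: ✓ (rhs at j=1)
  i=2: ✗ (no rhs in [2,4])
  i=3: ✗ (no rhs in [3,5])
  i=4: ✓ (rhs at j=6; lhs holds on [4,5])
  i=5: ✓ (rhs at j=6; lhs holds on [5,5])
  i=6: ✓ (rhs at j=6)
  i=7: ✓ (rhs at j=7)
  i=8: ✓ (rhs at j=9; lhs holds on [8,8])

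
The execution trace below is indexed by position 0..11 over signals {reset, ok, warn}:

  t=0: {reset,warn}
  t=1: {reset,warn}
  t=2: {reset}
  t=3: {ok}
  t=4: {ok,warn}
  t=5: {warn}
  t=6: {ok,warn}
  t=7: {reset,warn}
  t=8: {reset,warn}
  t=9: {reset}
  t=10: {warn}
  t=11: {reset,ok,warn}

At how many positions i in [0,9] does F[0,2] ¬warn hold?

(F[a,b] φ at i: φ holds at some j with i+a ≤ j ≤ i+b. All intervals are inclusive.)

Evaluate at each i in [0,9]:
  i=0: ✓ (witness j=2)
  i=1: ✓ (witness j=2)
  i=2: ✓ (witness j=2)
  i=3: ✓ (witness j=3)
  i=4: ✗ (none in [4,6])
  i=5: ✗ (none in [5,7])
  i=6: ✗ (none in [6,8])
  i=7: ✓ (witness j=9)
  i=8: ✓ (witness j=9)
  i=9: ✓ (witness j=9)
Positions where it holds: {0, 1, 2, 3, 7, 8, 9} → 7.

7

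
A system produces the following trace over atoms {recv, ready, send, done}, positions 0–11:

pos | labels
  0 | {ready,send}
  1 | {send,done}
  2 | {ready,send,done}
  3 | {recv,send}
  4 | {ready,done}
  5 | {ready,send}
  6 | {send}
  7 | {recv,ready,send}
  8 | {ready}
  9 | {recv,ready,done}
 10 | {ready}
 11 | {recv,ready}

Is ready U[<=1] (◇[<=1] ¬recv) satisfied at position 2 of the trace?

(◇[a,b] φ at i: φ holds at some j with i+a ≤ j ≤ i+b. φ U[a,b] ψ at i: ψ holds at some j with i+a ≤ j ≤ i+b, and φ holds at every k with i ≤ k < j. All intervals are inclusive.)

Need some j in [2,3] with ◇[<=1] ¬recv, and ready at every k in [2,j-1].
  j=2: ◇[<=1] ¬recv holds; no prefix to check → satisfied.

Yes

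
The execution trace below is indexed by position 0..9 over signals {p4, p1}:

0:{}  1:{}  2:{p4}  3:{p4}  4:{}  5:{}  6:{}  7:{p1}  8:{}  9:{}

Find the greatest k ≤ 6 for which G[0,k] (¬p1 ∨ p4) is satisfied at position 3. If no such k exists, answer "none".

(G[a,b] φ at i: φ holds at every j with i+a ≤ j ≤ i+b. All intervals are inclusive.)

3

(¬p1 ∨ p4) must hold from j=3 onward; find where it first fails.
  j=3: holds
  j=4: holds
  j=5: holds
  j=6: holds
  j=7: fails
Holds on [3,6], so largest k = 3.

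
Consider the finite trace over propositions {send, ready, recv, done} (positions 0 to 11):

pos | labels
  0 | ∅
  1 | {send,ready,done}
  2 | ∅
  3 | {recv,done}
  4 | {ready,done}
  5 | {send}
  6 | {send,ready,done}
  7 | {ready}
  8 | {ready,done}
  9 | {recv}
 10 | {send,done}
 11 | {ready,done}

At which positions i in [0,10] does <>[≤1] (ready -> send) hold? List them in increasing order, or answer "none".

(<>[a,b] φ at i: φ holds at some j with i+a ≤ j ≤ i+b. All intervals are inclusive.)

0, 1, 2, 3, 4, 5, 6, 8, 9, 10

Evaluate at each i in [0,10]:
  i=0: ✓ (witness j=0)
  i=1: ✓ (witness j=1)
  i=2: ✓ (witness j=2)
  i=3: ✓ (witness j=3)
  i=4: ✓ (witness j=5)
  i=5: ✓ (witness j=5)
  i=6: ✓ (witness j=6)
  i=7: ✗ (none in [7,8])
  i=8: ✓ (witness j=9)
  i=9: ✓ (witness j=9)
  i=10: ✓ (witness j=10)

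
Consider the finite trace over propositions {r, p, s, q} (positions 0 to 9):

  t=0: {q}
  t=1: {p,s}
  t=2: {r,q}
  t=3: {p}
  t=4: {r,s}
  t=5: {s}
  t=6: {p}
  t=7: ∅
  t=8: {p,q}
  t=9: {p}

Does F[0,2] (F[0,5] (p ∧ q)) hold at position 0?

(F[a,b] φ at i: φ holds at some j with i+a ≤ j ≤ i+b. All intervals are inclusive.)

False

Check F[0,5] (p ∧ q) at each j in [0,2]:
  j=0: fails (none in [0,5])
  j=1: fails (none in [1,6])
  j=2: fails (none in [2,7])
No position in the window satisfies it → formula fails.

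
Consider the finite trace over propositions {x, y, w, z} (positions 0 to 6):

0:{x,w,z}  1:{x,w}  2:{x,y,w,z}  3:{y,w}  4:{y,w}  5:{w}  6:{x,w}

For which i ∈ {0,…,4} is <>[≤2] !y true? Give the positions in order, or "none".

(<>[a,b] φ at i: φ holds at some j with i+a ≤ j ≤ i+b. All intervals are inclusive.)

Evaluate at each i in [0,4]:
  i=0: ✓ (witness j=0)
  i=1: ✓ (witness j=1)
  i=2: ✗ (none in [2,4])
  i=3: ✓ (witness j=5)
  i=4: ✓ (witness j=5)

0, 1, 3, 4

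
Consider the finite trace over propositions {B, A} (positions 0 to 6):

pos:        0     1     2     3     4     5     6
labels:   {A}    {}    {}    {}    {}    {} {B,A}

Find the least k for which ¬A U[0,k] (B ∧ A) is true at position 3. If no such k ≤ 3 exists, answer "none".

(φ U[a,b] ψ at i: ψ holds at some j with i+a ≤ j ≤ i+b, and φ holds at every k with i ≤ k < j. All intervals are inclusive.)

3

Need earliest j ≥ 3 with (B ∧ A), and ¬A at every k in [3,j-1].
  j=3: rhs fails.
  j=4: rhs fails.
  j=5: rhs fails.
  j=6: rhs holds; lhs holds on [3,5]. k = 3.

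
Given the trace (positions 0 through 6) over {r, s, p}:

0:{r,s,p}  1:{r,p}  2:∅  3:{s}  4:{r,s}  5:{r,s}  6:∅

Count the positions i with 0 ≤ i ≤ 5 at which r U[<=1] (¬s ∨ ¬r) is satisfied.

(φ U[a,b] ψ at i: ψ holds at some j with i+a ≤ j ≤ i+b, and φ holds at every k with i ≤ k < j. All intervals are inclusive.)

5

Evaluate at each i in [0,5]:
  i=0: ✓ (rhs at j=1; lhs holds on [0,0])
  i=1: ✓ (rhs at j=1)
  i=2: ✓ (rhs at j=2)
  i=3: ✓ (rhs at j=3)
  i=4: ✗ (no rhs in [4,5])
  i=5: ✓ (rhs at j=6; lhs holds on [5,5])
Positions where it holds: {0, 1, 2, 3, 5} → 5.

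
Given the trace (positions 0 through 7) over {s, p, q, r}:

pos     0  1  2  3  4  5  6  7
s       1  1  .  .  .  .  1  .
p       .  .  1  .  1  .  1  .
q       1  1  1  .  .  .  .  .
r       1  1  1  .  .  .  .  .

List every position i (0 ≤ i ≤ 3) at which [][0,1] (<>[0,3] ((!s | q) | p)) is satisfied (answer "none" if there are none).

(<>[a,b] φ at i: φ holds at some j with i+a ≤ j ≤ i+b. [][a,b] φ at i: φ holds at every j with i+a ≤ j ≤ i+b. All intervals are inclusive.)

Evaluate at each i in [0,3]:
  i=0: ✓ (all of [0,1])
  i=1: ✓ (all of [1,2])
  i=2: ✓ (all of [2,3])
  i=3: ✓ (all of [3,4])

0, 1, 2, 3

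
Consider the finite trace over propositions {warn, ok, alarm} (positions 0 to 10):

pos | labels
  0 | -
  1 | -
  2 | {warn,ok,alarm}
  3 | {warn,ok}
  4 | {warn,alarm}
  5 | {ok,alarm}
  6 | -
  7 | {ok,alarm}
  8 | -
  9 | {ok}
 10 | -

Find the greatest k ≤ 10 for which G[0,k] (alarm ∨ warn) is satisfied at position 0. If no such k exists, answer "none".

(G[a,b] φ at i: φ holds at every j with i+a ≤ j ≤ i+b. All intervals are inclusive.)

none

(alarm ∨ warn) must hold from j=0 onward; find where it first fails.
  j=0: fails → no k works.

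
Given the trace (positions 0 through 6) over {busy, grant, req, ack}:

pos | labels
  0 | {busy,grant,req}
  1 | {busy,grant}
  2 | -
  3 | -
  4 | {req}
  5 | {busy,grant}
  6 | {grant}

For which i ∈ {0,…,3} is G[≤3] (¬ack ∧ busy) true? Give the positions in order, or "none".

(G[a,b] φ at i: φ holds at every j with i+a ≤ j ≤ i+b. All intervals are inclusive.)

none

Evaluate at each i in [0,3]:
  i=0: ✗ (fails at j=2)
  i=1: ✗ (fails at j=2)
  i=2: ✗ (fails at j=2)
  i=3: ✗ (fails at j=3)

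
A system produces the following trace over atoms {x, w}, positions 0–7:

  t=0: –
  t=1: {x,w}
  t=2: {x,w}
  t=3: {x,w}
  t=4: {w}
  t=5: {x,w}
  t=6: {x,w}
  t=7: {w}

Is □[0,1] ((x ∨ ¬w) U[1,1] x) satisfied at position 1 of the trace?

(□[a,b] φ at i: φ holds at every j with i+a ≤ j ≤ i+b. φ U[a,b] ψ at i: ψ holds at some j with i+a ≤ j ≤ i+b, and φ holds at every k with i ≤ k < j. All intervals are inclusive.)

Check ((x ∨ ¬w) U[1,1] x) at every j in [1,2]:
  j=1: holds
  j=2: holds
All positions satisfy it → formula holds.

Yes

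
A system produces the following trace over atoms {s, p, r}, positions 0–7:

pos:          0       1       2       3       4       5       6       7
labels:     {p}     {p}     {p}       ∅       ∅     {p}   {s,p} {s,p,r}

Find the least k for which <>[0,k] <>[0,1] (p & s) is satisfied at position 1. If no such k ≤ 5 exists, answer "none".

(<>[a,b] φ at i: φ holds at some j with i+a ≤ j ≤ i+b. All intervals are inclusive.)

4

Scan j = 1,2,… for <>[0,1] (p & s):
  j=1: fails
  j=2: fails
  j=3: fails
  j=4: fails
  j=5: holds
First hit at j=5, so smallest k = 5-1 = 4.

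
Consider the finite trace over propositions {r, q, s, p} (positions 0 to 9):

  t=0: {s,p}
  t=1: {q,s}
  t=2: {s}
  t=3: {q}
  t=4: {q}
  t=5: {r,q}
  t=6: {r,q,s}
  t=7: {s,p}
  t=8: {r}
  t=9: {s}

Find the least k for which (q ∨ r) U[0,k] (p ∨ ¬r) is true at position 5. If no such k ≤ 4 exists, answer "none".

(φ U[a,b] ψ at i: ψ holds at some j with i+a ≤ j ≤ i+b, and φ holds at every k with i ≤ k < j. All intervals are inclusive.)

Need earliest j ≥ 5 with (p ∨ ¬r), and (q ∨ r) at every k in [5,j-1].
  j=5: rhs fails.
  j=6: rhs fails.
  j=7: rhs holds; lhs holds on [5,6]. k = 2.

2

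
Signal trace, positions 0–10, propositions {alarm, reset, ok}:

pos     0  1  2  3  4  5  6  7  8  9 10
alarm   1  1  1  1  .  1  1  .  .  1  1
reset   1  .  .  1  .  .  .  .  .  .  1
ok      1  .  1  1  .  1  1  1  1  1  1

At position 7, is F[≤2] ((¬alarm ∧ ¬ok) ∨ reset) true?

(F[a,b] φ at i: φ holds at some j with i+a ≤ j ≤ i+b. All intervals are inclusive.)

False

Check ((¬alarm ∧ ¬ok) ∨ reset) at each j in [7,9]:
  j=7: false
  j=8: false
  j=9: false
No position in the window satisfies it → formula fails.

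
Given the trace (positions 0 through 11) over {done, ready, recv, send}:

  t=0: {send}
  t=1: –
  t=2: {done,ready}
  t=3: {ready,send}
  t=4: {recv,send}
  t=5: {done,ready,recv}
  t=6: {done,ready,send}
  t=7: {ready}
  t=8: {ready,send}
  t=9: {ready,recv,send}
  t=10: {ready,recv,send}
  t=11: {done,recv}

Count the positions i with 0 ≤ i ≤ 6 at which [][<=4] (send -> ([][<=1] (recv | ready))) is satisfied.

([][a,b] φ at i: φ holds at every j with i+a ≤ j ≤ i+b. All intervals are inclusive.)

Evaluate at each i in [0,6]:
  i=0: ✗ (fails at j=0)
  i=1: ✓ (all of [1,5])
  i=2: ✓ (all of [2,6])
  i=3: ✓ (all of [3,7])
  i=4: ✓ (all of [4,8])
  i=5: ✓ (all of [5,9])
  i=6: ✓ (all of [6,10])
Positions where it holds: {1, 2, 3, 4, 5, 6} → 6.

6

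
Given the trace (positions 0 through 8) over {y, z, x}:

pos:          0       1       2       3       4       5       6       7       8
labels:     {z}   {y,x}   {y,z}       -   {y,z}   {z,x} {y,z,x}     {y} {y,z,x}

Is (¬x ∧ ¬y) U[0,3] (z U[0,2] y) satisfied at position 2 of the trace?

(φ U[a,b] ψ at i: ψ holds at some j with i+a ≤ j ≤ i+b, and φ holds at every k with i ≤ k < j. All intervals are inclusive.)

Yes

Need some j in [2,5] with (z U[0,2] y), and (¬x ∧ ¬y) at every k in [2,j-1].
  j=2: (z U[0,2] y) holds; no prefix to check → satisfied.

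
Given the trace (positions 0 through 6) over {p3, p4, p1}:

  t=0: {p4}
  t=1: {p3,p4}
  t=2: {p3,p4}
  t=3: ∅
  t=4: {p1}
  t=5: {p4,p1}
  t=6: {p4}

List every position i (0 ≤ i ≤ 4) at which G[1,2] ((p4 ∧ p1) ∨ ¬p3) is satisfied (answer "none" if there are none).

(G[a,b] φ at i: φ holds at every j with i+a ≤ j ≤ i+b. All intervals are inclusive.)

2, 3, 4

Evaluate at each i in [0,4]:
  i=0: ✗ (fails at j=1)
  i=1: ✗ (fails at j=2)
  i=2: ✓ (all of [3,4])
  i=3: ✓ (all of [4,5])
  i=4: ✓ (all of [5,6])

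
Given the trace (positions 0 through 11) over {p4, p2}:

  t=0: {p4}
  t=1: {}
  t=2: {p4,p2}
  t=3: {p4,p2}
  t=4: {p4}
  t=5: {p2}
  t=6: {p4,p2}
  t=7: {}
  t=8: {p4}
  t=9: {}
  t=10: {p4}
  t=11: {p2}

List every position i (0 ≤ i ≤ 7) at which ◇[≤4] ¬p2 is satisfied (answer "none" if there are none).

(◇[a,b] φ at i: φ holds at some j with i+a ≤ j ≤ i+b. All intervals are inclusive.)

Evaluate at each i in [0,7]:
  i=0: ✓ (witness j=0)
  i=1: ✓ (witness j=1)
  i=2: ✓ (witness j=4)
  i=3: ✓ (witness j=4)
  i=4: ✓ (witness j=4)
  i=5: ✓ (witness j=7)
  i=6: ✓ (witness j=7)
  i=7: ✓ (witness j=7)

0, 1, 2, 3, 4, 5, 6, 7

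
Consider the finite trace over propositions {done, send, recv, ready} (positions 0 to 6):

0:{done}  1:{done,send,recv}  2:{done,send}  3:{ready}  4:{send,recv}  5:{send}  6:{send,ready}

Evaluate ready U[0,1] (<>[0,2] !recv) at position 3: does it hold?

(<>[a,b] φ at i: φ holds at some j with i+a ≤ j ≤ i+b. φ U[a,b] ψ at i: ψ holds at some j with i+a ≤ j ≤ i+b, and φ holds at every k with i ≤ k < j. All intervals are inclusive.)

Need some j in [3,4] with <>[0,2] !recv, and ready at every k in [3,j-1].
  j=3: <>[0,2] !recv holds; no prefix to check → satisfied.

True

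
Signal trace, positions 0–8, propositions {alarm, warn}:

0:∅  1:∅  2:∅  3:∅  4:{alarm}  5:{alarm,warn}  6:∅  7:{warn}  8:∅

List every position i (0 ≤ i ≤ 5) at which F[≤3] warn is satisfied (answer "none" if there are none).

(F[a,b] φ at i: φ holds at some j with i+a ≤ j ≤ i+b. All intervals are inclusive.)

Evaluate at each i in [0,5]:
  i=0: ✗ (none in [0,3])
  i=1: ✗ (none in [1,4])
  i=2: ✓ (witness j=5)
  i=3: ✓ (witness j=5)
  i=4: ✓ (witness j=5)
  i=5: ✓ (witness j=5)

2, 3, 4, 5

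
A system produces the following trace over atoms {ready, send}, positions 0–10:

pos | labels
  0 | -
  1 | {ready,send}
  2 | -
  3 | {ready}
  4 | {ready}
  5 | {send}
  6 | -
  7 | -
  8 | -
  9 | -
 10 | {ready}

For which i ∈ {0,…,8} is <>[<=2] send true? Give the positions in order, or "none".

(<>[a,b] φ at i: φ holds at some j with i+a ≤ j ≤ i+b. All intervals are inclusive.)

0, 1, 3, 4, 5

Evaluate at each i in [0,8]:
  i=0: ✓ (witness j=1)
  i=1: ✓ (witness j=1)
  i=2: ✗ (none in [2,4])
  i=3: ✓ (witness j=5)
  i=4: ✓ (witness j=5)
  i=5: ✓ (witness j=5)
  i=6: ✗ (none in [6,8])
  i=7: ✗ (none in [7,9])
  i=8: ✗ (none in [8,10])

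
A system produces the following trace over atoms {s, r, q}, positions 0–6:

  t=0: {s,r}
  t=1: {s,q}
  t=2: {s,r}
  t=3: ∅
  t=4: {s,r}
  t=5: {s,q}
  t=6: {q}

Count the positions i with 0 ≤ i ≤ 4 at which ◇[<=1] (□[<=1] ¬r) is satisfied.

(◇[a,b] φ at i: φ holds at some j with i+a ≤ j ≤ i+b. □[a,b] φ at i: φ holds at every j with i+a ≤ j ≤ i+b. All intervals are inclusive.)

1

Evaluate at each i in [0,4]:
  i=0: ✗ (none in [0,1])
  i=1: ✗ (none in [1,2])
  i=2: ✗ (none in [2,3])
  i=3: ✗ (none in [3,4])
  i=4: ✓ (witness j=5)
Positions where it holds: {4} → 1.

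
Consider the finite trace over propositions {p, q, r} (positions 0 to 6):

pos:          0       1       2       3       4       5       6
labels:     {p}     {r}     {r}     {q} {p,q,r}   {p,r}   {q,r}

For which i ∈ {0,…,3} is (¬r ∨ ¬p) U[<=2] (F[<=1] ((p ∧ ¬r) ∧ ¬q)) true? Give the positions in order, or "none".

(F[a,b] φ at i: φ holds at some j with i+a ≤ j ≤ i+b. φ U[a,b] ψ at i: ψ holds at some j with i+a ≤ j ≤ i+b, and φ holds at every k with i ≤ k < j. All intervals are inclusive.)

Evaluate at each i in [0,3]:
  i=0: ✓ (rhs at j=0)
  i=1: ✗ (no rhs in [1,3])
  i=2: ✗ (no rhs in [2,4])
  i=3: ✗ (no rhs in [3,5])

0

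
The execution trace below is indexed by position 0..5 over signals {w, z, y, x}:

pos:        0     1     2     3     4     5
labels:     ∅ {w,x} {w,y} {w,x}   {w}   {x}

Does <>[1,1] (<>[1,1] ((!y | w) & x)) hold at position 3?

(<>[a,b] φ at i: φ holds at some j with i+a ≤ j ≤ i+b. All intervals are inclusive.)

Check <>[1,1] ((!y | w) & x) at each j in [4,4]:
  j=4: holds (witness at 5)
Found at j=4 → formula holds.

Yes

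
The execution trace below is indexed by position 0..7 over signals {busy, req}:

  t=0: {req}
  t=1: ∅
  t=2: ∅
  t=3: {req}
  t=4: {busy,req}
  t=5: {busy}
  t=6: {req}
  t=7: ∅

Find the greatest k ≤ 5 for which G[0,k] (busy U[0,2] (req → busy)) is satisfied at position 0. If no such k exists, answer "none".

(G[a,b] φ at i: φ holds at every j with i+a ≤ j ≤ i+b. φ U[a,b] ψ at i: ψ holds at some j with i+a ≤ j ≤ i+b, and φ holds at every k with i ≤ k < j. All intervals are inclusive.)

none

(busy U[0,2] (req → busy)) must hold from j=0 onward; find where it first fails.
  j=0: fails → no k works.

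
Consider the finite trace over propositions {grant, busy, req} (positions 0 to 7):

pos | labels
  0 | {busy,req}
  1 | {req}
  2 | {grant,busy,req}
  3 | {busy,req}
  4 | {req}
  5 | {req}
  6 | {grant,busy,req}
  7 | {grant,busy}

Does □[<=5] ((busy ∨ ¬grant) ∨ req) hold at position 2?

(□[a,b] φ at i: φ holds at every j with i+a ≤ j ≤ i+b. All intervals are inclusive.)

Yes

Check ((busy ∨ ¬grant) ∨ req) at every j in [2,7]:
  j=2: true
  j=3: true
  j=4: true
  j=5: true
  j=6: true
  j=7: true
All positions satisfy it → formula holds.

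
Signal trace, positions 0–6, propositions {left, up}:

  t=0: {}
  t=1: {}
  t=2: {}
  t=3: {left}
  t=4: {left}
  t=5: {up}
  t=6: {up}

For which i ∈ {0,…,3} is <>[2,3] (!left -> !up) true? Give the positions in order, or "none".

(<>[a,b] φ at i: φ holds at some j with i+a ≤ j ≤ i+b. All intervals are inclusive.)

0, 1, 2

Evaluate at each i in [0,3]:
  i=0: ✓ (witness j=2)
  i=1: ✓ (witness j=3)
  i=2: ✓ (witness j=4)
  i=3: ✗ (none in [5,6])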